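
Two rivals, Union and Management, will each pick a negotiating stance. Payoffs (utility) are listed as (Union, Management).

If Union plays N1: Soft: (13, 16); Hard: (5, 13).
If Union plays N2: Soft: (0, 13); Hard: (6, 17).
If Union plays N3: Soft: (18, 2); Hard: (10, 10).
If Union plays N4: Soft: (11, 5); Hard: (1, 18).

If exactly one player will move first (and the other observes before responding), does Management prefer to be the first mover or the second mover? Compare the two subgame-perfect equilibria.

If Union leads: Management's best replies are N1→Soft, N2→Hard, N3→Hard, N4→Hard; Union's induced payoffs 13, 6, 10, 1; outcome (N1, Soft), payoffs (13, 16).
If Management leads: Union's best replies are Soft→N3, Hard→N3; Management's induced payoffs 2, 10; outcome (N3, Hard), payoffs (10, 10).
Management gets 10 moving first and 16 moving second, so Management prefers to move second.

second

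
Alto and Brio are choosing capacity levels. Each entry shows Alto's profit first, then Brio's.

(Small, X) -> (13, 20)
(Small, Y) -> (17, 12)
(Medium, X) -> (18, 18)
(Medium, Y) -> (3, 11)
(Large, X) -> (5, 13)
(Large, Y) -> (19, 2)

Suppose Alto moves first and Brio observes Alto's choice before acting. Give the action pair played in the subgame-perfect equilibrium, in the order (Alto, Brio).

Solve by backward induction (Alto leads).
- Small: BR = X, leader payoff 13.
- Medium: BR = X, leader payoff 18.
- Large: BR = X, leader payoff 5.
Maximizing over 13, 18, 5, Alto chooses Medium. Subgame-perfect outcome: (Medium, X) with payoffs (18, 18).

(Medium, X)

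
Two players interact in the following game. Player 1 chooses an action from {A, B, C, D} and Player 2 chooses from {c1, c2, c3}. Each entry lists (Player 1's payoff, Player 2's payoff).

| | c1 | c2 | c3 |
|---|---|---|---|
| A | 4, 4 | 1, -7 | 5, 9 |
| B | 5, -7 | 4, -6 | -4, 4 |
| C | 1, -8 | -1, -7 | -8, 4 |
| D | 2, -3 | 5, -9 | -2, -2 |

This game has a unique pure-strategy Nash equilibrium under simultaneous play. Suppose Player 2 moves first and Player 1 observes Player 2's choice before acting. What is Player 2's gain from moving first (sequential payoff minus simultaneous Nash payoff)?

Solve by backward induction (Player 2 leads).
- c1: Player 1 compares 4, 5, 1, 2 and picks B; Player 2 would get -7.
- c2: Player 1 compares 1, 4, -1, 5 and picks D; Player 2 would get -9.
- c3: Player 1 compares 5, -4, -8, -2 and picks A; Player 2 would get 9.
Maximizing over -7, -9, 9, Player 2 chooses c3. Subgame-perfect outcome: (A, c3) with payoffs (5, 9).
Under simultaneous play:
Player 1's best replies: c1→B; c2→D; c3→A.
Player 2's best replies: A→c3; B→c3; C→c3; D→c3.
The unique mutual best reply is (A, c3), giving (5, 9).
Player 2's commitment gain: 9 − 9 = 0.

0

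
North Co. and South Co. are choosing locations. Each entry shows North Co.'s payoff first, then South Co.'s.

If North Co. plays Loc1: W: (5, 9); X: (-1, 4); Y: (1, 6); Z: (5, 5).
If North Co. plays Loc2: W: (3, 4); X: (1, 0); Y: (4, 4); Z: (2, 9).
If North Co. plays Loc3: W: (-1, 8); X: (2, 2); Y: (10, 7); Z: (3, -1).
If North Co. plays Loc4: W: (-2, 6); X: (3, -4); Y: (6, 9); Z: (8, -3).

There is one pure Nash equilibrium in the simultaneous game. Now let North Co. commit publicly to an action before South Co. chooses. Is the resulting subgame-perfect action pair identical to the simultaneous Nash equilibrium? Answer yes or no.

no

Solve by backward induction (North Co. leads).
- Loc1: South Co. compares 9, 4, 6, 5 and picks W; North Co. would get 5.
- Loc2: South Co. compares 4, 0, 4, 9 and picks Z; North Co. would get 2.
- Loc3: South Co. compares 8, 2, 7, -1 and picks W; North Co. would get -1.
- Loc4: South Co. compares 6, -4, 9, -3 and picks Y; North Co. would get 6.
North Co.'s induced payoffs are 5, 2, -1, 6, so North Co. commits to Loc4. Subgame-perfect outcome: (Loc4, Y) with payoffs (6, 9).
Now find the simultaneous Nash equilibrium.
North Co.'s best replies: W→Loc1; X→Loc4; Y→Loc3; Z→Loc4.
South Co.'s best replies: Loc1→W; Loc2→Z; Loc3→W; Loc4→Y.
The unique mutual best reply is (Loc1, W), giving (5, 9).
Sequential outcome (Loc4, Y) differs from the Nash profile (Loc1, W).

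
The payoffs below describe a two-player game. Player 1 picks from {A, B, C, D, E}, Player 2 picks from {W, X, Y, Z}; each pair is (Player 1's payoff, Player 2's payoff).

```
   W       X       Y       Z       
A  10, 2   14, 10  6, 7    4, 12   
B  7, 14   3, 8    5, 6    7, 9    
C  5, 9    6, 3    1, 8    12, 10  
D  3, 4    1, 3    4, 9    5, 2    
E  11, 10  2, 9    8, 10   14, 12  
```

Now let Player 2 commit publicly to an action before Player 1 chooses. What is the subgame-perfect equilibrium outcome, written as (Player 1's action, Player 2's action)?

Player 1 best-responds to each possible Player 2 move:
- W: BR = E, leader payoff 10.
- X: BR = A, leader payoff 10.
- Y: BR = E, leader payoff 10.
- Z: BR = E, leader payoff 12.
Among 10, 10, 10, 12, the best is 12 at Z. Subgame-perfect outcome: (E, Z) with payoffs (14, 12).

(E, Z)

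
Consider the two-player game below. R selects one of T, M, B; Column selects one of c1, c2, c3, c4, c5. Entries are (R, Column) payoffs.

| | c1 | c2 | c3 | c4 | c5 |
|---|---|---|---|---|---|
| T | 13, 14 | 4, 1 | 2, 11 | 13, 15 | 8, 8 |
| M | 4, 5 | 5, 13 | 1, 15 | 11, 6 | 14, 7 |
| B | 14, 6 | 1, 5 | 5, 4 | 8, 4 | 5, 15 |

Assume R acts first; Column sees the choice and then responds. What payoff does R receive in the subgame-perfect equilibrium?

13

Backward induction with R moving first.
- T → Column plays c4 (best of 14, 1, 11, 15, 8); R gets 13.
- M → Column plays c3 (best of 5, 13, 15, 6, 7); R gets 1.
- B → Column plays c5 (best of 6, 5, 4, 4, 15); R gets 5.
Among 13, 1, 5, the best is 13 at T. Subgame-perfect outcome: (T, c4) with payoffs (13, 15).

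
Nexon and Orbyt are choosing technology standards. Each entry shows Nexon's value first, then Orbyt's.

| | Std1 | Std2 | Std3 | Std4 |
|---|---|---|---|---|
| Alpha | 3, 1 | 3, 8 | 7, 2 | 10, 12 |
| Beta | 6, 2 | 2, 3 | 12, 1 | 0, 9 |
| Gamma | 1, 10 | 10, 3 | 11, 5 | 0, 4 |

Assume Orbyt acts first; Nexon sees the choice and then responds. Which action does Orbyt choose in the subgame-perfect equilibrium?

Work backward from Nexon's decision.
- Std1: Nexon compares 3, 6, 1 and picks Beta; Orbyt would get 2.
- Std2: Nexon compares 3, 2, 10 and picks Gamma; Orbyt would get 3.
- Std3: Nexon compares 7, 12, 11 and picks Beta; Orbyt would get 1.
- Std4: Nexon compares 10, 0, 0 and picks Alpha; Orbyt would get 12.
Maximizing over 2, 3, 1, 12, Orbyt chooses Std4. Subgame-perfect outcome: (Alpha, Std4) with payoffs (10, 12).

Std4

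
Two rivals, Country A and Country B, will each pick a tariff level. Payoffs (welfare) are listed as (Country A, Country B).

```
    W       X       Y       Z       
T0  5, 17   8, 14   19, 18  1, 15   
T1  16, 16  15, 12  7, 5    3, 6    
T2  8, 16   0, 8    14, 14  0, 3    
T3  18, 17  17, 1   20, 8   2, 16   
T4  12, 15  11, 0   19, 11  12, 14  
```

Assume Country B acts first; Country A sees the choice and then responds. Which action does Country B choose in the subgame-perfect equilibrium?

W

Work backward from Country A's decision.
- W: BR = T3, leader payoff 17.
- X: BR = T3, leader payoff 1.
- Y: BR = T3, leader payoff 8.
- Z: BR = T4, leader payoff 14.
Country B's induced payoffs are 17, 1, 8, 14, so Country B commits to W. Subgame-perfect outcome: (T3, W) with payoffs (18, 17).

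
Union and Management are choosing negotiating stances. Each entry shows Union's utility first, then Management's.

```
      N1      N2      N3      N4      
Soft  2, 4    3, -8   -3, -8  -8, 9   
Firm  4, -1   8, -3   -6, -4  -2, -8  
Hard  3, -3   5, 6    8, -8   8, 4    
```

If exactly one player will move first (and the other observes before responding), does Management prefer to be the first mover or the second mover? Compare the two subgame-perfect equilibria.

second

If Union leads: Management's best replies are Soft→N4, Firm→N1, Hard→N2; Union's induced payoffs -8, 4, 5; outcome (Hard, N2), payoffs (5, 6).
If Management leads: Union's best replies are N1→Firm, N2→Firm, N3→Hard, N4→Hard; Management's induced payoffs -1, -3, -8, 4; outcome (Hard, N4), payoffs (8, 4).
Management gets 4 moving first and 6 moving second, so Management prefers to move second.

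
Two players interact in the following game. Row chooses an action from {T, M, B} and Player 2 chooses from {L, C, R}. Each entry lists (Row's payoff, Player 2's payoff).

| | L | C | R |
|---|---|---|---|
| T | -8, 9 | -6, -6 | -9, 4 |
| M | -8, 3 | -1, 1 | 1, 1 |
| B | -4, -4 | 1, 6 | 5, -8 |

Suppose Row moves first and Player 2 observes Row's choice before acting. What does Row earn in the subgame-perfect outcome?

1

Solve by backward induction (Row leads).
- T: BR = L, leader payoff -8.
- M: BR = L, leader payoff -8.
- B: BR = C, leader payoff 1.
Among -8, -8, 1, the best is 1 at B. Subgame-perfect outcome: (B, C) with payoffs (1, 6).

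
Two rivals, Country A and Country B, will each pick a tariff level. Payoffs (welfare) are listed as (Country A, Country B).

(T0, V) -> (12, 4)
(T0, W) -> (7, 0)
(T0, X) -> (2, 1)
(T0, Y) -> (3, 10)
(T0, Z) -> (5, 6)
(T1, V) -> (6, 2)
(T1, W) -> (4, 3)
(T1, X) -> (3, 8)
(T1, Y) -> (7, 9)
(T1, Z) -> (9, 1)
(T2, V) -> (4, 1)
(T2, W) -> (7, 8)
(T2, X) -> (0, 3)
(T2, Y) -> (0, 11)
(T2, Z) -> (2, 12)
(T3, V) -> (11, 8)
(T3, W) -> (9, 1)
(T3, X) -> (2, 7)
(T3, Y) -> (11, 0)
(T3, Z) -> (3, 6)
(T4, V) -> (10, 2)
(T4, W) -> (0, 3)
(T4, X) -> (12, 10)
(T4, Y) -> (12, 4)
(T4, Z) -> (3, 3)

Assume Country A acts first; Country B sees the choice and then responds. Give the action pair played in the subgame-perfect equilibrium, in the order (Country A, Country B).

(T4, X)

Country B best-responds to each possible Country A move:
- T0: BR = Y, leader payoff 3.
- T1: BR = Y, leader payoff 7.
- T2: BR = Z, leader payoff 2.
- T3: BR = V, leader payoff 11.
- T4: BR = X, leader payoff 12.
Maximizing over 3, 7, 2, 11, 12, Country A chooses T4. Subgame-perfect outcome: (T4, X) with payoffs (12, 10).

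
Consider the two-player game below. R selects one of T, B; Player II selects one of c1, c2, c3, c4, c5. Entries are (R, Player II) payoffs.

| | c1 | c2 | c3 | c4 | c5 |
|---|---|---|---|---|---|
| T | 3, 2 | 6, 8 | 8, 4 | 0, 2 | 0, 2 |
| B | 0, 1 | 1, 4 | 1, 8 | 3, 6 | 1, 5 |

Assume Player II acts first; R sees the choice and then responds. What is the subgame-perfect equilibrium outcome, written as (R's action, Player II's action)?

(T, c2)

R best-responds to each possible Player II move:
- c1: R compares 3, 0 and picks T; Player II would get 2.
- c2: R compares 6, 1 and picks T; Player II would get 8.
- c3: R compares 8, 1 and picks T; Player II would get 4.
- c4: R compares 0, 3 and picks B; Player II would get 6.
- c5: R compares 0, 1 and picks B; Player II would get 5.
Player II's induced payoffs are 2, 8, 4, 6, 5, so Player II commits to c2. Subgame-perfect outcome: (T, c2) with payoffs (6, 8).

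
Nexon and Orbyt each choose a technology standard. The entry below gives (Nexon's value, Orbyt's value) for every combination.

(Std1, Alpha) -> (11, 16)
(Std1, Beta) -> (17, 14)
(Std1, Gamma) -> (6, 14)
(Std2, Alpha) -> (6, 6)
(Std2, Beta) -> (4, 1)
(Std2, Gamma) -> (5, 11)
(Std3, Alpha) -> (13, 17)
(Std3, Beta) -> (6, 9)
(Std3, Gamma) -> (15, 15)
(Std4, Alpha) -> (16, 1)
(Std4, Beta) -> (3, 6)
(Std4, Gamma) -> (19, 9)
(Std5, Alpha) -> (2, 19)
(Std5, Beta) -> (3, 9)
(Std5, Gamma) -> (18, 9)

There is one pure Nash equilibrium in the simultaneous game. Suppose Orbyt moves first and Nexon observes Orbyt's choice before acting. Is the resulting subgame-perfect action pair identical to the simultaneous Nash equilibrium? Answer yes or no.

Work backward from Nexon's decision.
- Alpha: BR = Std4, leader payoff 1.
- Beta: BR = Std1, leader payoff 14.
- Gamma: BR = Std4, leader payoff 9.
Maximizing over 1, 14, 9, Orbyt chooses Beta. Subgame-perfect outcome: (Std1, Beta) with payoffs (17, 14).
Now find the simultaneous Nash equilibrium.
Nexon's best replies: Alpha→Std4; Beta→Std1; Gamma→Std4.
Orbyt's best replies: Std1→Alpha; Std2→Gamma; Std3→Alpha; Std4→Gamma; Std5→Alpha.
The unique mutual best reply is (Std4, Gamma), giving (19, 9).
Sequential outcome (Std1, Beta) differs from the Nash profile (Std4, Gamma).

no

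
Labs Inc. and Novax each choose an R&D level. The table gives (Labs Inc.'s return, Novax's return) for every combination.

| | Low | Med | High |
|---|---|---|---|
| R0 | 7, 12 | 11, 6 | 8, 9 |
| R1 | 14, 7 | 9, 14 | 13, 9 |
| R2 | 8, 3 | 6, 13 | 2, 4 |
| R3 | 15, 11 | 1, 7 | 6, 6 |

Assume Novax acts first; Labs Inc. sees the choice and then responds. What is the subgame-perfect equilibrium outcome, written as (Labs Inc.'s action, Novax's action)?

(R3, Low)

Work backward from Labs Inc.'s decision.
- Low: BR = R3, leader payoff 11.
- Med: BR = R0, leader payoff 6.
- High: BR = R1, leader payoff 9.
Among 11, 6, 9, the best is 11 at Low. Subgame-perfect outcome: (R3, Low) with payoffs (15, 11).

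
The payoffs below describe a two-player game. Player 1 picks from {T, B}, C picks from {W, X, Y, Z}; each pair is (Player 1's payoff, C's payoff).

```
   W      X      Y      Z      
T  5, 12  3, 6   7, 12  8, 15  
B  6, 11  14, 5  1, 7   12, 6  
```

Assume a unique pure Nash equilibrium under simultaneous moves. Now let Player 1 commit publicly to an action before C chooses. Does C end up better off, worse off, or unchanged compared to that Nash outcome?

Solve by backward induction (Player 1 leads).
- T: BR = Z, leader payoff 8.
- B: BR = W, leader payoff 6.
Among 8, 6, the best is 8 at T. Subgame-perfect outcome: (T, Z) with payoffs (8, 15).
Under simultaneous play:
Player 1's best replies: W→B; X→B; Y→T; Z→B.
C's best replies: T→Z; B→W.
The unique mutual best reply is (B, W), giving (6, 11).
C earns 15 sequentially versus 11 at the Nash outcome: better off.

better off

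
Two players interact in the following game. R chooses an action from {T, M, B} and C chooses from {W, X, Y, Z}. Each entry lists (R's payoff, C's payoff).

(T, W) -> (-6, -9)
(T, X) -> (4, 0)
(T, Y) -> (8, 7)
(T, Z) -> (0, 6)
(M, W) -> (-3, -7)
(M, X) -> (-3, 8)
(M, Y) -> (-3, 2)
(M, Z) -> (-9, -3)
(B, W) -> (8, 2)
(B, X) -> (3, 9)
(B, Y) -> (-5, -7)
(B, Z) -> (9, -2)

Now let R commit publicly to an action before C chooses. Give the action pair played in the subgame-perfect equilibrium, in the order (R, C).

Solve by backward induction (R leads).
- T: BR = Y, leader payoff 8.
- M: BR = X, leader payoff -3.
- B: BR = X, leader payoff 3.
Among 8, -3, 3, the best is 8 at T. Subgame-perfect outcome: (T, Y) with payoffs (8, 7).

(T, Y)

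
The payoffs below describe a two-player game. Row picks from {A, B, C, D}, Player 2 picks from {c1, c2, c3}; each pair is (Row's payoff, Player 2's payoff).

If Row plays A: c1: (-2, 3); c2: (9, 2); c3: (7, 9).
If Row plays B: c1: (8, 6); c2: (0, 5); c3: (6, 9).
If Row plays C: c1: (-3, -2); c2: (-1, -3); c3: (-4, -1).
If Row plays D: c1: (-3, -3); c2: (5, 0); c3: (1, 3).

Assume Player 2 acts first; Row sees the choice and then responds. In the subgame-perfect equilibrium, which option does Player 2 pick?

Solve by backward induction (Player 2 leads).
- c1: BR = B, leader payoff 6.
- c2: BR = A, leader payoff 2.
- c3: BR = A, leader payoff 9.
Maximizing over 6, 2, 9, Player 2 chooses c3. Subgame-perfect outcome: (A, c3) with payoffs (7, 9).

c3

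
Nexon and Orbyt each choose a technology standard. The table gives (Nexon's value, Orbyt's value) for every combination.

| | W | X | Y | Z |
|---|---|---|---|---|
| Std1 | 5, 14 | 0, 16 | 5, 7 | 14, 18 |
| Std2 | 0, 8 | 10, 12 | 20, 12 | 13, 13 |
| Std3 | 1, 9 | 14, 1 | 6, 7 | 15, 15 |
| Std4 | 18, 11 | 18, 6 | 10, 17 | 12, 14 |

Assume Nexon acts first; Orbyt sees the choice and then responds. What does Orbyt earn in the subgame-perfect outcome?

15

Work backward from Orbyt's decision.
- Std1: Orbyt compares 14, 16, 7, 18 and picks Z; Nexon would get 14.
- Std2: Orbyt compares 8, 12, 12, 13 and picks Z; Nexon would get 13.
- Std3: Orbyt compares 9, 1, 7, 15 and picks Z; Nexon would get 15.
- Std4: Orbyt compares 11, 6, 17, 14 and picks Y; Nexon would get 10.
Maximizing over 14, 13, 15, 10, Nexon chooses Std3. Subgame-perfect outcome: (Std3, Z) with payoffs (15, 15).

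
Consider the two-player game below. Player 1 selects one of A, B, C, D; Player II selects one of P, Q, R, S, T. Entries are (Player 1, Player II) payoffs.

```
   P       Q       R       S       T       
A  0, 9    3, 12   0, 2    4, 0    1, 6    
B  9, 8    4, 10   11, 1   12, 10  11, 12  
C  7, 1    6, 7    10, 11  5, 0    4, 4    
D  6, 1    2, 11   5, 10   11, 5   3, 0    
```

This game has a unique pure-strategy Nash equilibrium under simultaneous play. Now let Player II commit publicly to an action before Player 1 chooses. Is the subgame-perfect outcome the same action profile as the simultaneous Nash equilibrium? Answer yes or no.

yes

Solve by backward induction (Player II leads).
- P: BR = B, leader payoff 8.
- Q: BR = C, leader payoff 7.
- R: BR = B, leader payoff 1.
- S: BR = B, leader payoff 10.
- T: BR = B, leader payoff 12.
Player II's induced payoffs are 8, 7, 1, 10, 12, so Player II commits to T. Subgame-perfect outcome: (B, T) with payoffs (11, 12).
Under simultaneous play:
Player 1's best replies: P→B; Q→C; R→B; S→B; T→B.
Player II's best replies: A→Q; B→T; C→R; D→Q.
Only (B, T) has each player best-responding; Nash payoffs (11, 12).
Sequential outcome (B, T) coincides with the Nash profile (B, T).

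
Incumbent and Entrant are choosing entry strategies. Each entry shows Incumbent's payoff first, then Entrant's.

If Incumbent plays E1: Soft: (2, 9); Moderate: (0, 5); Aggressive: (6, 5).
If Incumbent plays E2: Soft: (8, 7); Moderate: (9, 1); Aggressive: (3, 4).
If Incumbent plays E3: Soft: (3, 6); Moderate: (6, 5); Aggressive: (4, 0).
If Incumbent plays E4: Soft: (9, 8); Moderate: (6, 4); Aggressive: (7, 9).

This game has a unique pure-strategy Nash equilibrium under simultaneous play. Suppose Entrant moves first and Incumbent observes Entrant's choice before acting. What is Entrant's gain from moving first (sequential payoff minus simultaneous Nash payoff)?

Work backward from Incumbent's decision.
- Soft: BR = E4, leader payoff 8.
- Moderate: BR = E2, leader payoff 1.
- Aggressive: BR = E4, leader payoff 9.
Maximizing over 8, 1, 9, Entrant chooses Aggressive. Subgame-perfect outcome: (E4, Aggressive) with payoffs (7, 9).
For the simultaneous game, intersect best replies.
Incumbent's best replies: Soft→E4; Moderate→E2; Aggressive→E4.
Entrant's best replies: E1→Soft; E2→Soft; E3→Soft; E4→Aggressive.
Only (E4, Aggressive) has each player best-responding; Nash payoffs (7, 9).
Entrant's commitment gain: 9 − 9 = 0.

0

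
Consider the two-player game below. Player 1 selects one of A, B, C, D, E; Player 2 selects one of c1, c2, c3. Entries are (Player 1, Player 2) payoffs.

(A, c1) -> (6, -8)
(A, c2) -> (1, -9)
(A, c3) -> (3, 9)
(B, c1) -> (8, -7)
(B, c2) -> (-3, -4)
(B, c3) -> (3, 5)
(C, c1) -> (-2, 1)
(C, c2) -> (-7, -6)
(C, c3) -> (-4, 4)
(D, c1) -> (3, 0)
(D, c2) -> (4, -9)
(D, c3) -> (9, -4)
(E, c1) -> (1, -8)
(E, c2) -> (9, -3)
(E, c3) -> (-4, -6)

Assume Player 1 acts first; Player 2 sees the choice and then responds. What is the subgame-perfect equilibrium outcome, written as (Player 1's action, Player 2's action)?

(E, c2)

Work backward from Player 2's decision.
- A → Player 2 plays c3 (best of -8, -9, 9); Player 1 gets 3.
- B → Player 2 plays c3 (best of -7, -4, 5); Player 1 gets 3.
- C → Player 2 plays c3 (best of 1, -6, 4); Player 1 gets -4.
- D → Player 2 plays c1 (best of 0, -9, -4); Player 1 gets 3.
- E → Player 2 plays c2 (best of -8, -3, -6); Player 1 gets 9.
Player 1's induced payoffs are 3, 3, -4, 3, 9, so Player 1 commits to E. Subgame-perfect outcome: (E, c2) with payoffs (9, -3).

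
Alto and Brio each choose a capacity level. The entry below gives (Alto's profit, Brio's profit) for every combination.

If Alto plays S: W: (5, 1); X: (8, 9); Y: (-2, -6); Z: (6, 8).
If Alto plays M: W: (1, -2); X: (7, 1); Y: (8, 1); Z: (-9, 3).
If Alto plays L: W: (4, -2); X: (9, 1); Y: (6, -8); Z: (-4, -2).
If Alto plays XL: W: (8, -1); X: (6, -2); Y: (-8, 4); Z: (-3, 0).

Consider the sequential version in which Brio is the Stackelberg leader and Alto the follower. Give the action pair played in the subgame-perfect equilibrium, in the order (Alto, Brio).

(S, Z)

Backward induction with Brio moving first.
- W: BR = XL, leader payoff -1.
- X: BR = L, leader payoff 1.
- Y: BR = M, leader payoff 1.
- Z: BR = S, leader payoff 8.
Brio's induced payoffs are -1, 1, 1, 8, so Brio commits to Z. Subgame-perfect outcome: (S, Z) with payoffs (6, 8).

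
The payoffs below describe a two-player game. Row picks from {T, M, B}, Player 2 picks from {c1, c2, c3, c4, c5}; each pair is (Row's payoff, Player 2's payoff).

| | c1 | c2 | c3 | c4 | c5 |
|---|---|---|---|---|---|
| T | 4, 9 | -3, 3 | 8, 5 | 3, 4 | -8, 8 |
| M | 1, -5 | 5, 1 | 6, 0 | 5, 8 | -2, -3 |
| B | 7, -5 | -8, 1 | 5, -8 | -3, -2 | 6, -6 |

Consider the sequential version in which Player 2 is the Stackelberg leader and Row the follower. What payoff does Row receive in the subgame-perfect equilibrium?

Work backward from Row's decision.
- c1 → Row plays B (best of 4, 1, 7); Player 2 gets -5.
- c2 → Row plays M (best of -3, 5, -8); Player 2 gets 1.
- c3 → Row plays T (best of 8, 6, 5); Player 2 gets 5.
- c4 → Row plays M (best of 3, 5, -3); Player 2 gets 8.
- c5 → Row plays B (best of -8, -2, 6); Player 2 gets -6.
Among -5, 1, 5, 8, -6, the best is 8 at c4. Subgame-perfect outcome: (M, c4) with payoffs (5, 8).

5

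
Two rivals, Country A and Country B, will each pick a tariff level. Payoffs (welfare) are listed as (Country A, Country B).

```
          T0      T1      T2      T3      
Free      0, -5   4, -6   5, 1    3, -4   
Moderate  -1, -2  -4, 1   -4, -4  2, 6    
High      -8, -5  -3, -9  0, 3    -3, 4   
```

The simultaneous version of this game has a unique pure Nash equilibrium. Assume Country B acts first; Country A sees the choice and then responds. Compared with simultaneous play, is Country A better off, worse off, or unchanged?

Backward induction with Country B moving first.
- T0 → Country A plays Free (best of 0, -1, -8); Country B gets -5.
- T1 → Country A plays Free (best of 4, -4, -3); Country B gets -6.
- T2 → Country A plays Free (best of 5, -4, 0); Country B gets 1.
- T3 → Country A plays Free (best of 3, 2, -3); Country B gets -4.
Maximizing over -5, -6, 1, -4, Country B chooses T2. Subgame-perfect outcome: (Free, T2) with payoffs (5, 1).
Under simultaneous play:
Country A's best replies: T0→Free; T1→Free; T2→Free; T3→Free.
Country B's best replies: Free→T2; Moderate→T3; High→T3.
Only (Free, T2) has each player best-responding; Nash payoffs (5, 1).
Country A earns 5 sequentially versus 5 at the Nash outcome: unchanged.

unchanged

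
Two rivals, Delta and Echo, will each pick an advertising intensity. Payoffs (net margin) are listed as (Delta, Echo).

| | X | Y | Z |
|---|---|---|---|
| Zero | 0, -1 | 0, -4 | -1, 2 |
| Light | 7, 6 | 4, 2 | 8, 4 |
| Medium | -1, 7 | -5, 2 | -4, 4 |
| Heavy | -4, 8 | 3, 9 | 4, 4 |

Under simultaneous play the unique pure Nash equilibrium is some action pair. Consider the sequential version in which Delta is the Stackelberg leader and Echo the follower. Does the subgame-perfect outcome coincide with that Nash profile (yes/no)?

Solve by backward induction (Delta leads).
- Zero: BR = Z, leader payoff -1.
- Light: BR = X, leader payoff 7.
- Medium: BR = X, leader payoff -1.
- Heavy: BR = Y, leader payoff 3.
Delta's induced payoffs are -1, 7, -1, 3, so Delta commits to Light. Subgame-perfect outcome: (Light, X) with payoffs (7, 6).
For the simultaneous game, intersect best replies.
Delta's best replies: X→Light; Y→Light; Z→Light.
Echo's best replies: Zero→Z; Light→X; Medium→X; Heavy→Y.
Only (Light, X) has each player best-responding; Nash payoffs (7, 6).
Sequential outcome (Light, X) coincides with the Nash profile (Light, X).

yes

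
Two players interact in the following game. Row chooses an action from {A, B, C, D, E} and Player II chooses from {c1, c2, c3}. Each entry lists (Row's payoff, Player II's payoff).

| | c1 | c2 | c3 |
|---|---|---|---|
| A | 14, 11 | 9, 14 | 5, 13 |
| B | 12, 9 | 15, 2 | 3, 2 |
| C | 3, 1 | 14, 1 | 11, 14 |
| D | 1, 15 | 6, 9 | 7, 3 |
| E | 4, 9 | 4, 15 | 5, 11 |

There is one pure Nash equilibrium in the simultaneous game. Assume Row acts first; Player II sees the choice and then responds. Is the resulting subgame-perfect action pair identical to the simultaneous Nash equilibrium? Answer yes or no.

Work backward from Player II's decision.
- A → Player II plays c2 (best of 11, 14, 13); Row gets 9.
- B → Player II plays c1 (best of 9, 2, 2); Row gets 12.
- C → Player II plays c3 (best of 1, 1, 14); Row gets 11.
- D → Player II plays c1 (best of 15, 9, 3); Row gets 1.
- E → Player II plays c2 (best of 9, 15, 11); Row gets 4.
Row's induced payoffs are 9, 12, 11, 1, 4, so Row commits to B. Subgame-perfect outcome: (B, c1) with payoffs (12, 9).
Now find the simultaneous Nash equilibrium.
Row's best replies: c1→A; c2→B; c3→C.
Player II's best replies: A→c2; B→c1; C→c3; D→c1; E→c2.
The unique mutual best reply is (C, c3), giving (11, 14).
Sequential outcome (B, c1) differs from the Nash profile (C, c3).

no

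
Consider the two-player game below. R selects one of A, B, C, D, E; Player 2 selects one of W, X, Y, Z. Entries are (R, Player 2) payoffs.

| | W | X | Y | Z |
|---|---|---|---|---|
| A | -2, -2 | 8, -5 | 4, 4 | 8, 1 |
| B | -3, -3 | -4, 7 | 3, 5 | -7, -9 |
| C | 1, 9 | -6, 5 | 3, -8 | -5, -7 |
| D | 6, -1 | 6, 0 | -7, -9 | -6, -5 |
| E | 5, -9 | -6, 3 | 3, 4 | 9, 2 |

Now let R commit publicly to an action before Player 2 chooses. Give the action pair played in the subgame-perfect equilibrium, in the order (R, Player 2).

(D, X)

Solve by backward induction (R leads).
- A: Player 2 compares -2, -5, 4, 1 and picks Y; R would get 4.
- B: Player 2 compares -3, 7, 5, -9 and picks X; R would get -4.
- C: Player 2 compares 9, 5, -8, -7 and picks W; R would get 1.
- D: Player 2 compares -1, 0, -9, -5 and picks X; R would get 6.
- E: Player 2 compares -9, 3, 4, 2 and picks Y; R would get 3.
Maximizing over 4, -4, 1, 6, 3, R chooses D. Subgame-perfect outcome: (D, X) with payoffs (6, 0).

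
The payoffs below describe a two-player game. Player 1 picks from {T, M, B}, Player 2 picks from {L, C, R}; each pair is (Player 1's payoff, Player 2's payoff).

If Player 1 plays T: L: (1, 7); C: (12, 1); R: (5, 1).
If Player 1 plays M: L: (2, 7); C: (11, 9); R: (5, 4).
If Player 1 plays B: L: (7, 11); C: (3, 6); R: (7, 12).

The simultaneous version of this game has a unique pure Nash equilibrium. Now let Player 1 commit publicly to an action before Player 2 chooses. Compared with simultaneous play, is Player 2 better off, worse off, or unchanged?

worse off

Work backward from Player 2's decision.
- T → Player 2 plays L (best of 7, 1, 1); Player 1 gets 1.
- M → Player 2 plays C (best of 7, 9, 4); Player 1 gets 11.
- B → Player 2 plays R (best of 11, 6, 12); Player 1 gets 7.
Maximizing over 1, 11, 7, Player 1 chooses M. Subgame-perfect outcome: (M, C) with payoffs (11, 9).
For the simultaneous game, intersect best replies.
Player 1's best replies: L→B; C→T; R→B.
Player 2's best replies: T→L; M→C; B→R.
The unique mutual best reply is (B, R), giving (7, 12).
Player 2 earns 9 sequentially versus 12 at the Nash outcome: worse off.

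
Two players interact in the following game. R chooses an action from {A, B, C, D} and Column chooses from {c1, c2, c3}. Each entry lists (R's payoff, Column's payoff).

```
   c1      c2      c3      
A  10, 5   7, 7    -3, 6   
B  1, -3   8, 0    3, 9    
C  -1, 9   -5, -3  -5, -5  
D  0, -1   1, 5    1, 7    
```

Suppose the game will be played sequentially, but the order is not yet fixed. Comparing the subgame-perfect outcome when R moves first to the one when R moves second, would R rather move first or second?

If R leads: Column's best replies are A→c2, B→c3, C→c1, D→c3; R's induced payoffs 7, 3, -1, 1; outcome (A, c2), payoffs (7, 7).
If Column leads: R's best replies are c1→A, c2→B, c3→B; Column's induced payoffs 5, 0, 9; outcome (B, c3), payoffs (3, 9).
R gets 7 moving first and 3 moving second, so R prefers to move first.

first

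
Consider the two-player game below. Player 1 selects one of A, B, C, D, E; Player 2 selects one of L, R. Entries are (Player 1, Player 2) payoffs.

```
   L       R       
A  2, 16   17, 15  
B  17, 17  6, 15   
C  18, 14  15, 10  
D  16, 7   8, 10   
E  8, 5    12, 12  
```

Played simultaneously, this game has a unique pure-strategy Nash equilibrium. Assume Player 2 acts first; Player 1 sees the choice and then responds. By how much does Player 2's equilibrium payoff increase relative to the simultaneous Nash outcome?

1

Work backward from Player 1's decision.
- L → Player 1 plays C (best of 2, 17, 18, 16, 8); Player 2 gets 14.
- R → Player 1 plays A (best of 17, 6, 15, 8, 12); Player 2 gets 15.
Among 14, 15, the best is 15 at R. Subgame-perfect outcome: (A, R) with payoffs (17, 15).
Under simultaneous play:
Player 1's best replies: L→C; R→A.
Player 2's best replies: A→L; B→L; C→L; D→R; E→R.
The unique mutual best reply is (C, L), giving (18, 14).
Player 2's commitment gain: 15 − 14 = 1.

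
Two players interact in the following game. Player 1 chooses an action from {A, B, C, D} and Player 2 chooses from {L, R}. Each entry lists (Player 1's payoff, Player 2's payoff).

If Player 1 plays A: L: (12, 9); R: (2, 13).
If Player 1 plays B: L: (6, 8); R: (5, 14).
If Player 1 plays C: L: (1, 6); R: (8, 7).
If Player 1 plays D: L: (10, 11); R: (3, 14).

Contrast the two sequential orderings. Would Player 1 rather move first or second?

second

If Player 1 leads: Player 2's best replies are A→R, B→R, C→R, D→R; Player 1's induced payoffs 2, 5, 8, 3; outcome (C, R), payoffs (8, 7).
If Player 2 leads: Player 1's best replies are L→A, R→C; Player 2's induced payoffs 9, 7; outcome (A, L), payoffs (12, 9).
Player 1 gets 8 moving first and 12 moving second, so Player 1 prefers to move second.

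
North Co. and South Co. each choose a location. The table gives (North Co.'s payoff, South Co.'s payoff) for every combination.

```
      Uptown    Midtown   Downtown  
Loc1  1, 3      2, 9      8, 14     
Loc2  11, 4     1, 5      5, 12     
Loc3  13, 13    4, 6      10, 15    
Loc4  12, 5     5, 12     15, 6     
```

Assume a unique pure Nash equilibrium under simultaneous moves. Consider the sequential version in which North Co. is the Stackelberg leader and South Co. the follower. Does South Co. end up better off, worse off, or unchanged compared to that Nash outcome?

better off

Work backward from South Co.'s decision.
- Loc1 → South Co. plays Downtown (best of 3, 9, 14); North Co. gets 8.
- Loc2 → South Co. plays Downtown (best of 4, 5, 12); North Co. gets 5.
- Loc3 → South Co. plays Downtown (best of 13, 6, 15); North Co. gets 10.
- Loc4 → South Co. plays Midtown (best of 5, 12, 6); North Co. gets 5.
North Co.'s induced payoffs are 8, 5, 10, 5, so North Co. commits to Loc3. Subgame-perfect outcome: (Loc3, Downtown) with payoffs (10, 15).
Under simultaneous play:
North Co.'s best replies: Uptown→Loc3; Midtown→Loc4; Downtown→Loc4.
South Co.'s best replies: Loc1→Downtown; Loc2→Downtown; Loc3→Downtown; Loc4→Midtown.
The unique mutual best reply is (Loc4, Midtown), giving (5, 12).
South Co. earns 15 sequentially versus 12 at the Nash outcome: better off.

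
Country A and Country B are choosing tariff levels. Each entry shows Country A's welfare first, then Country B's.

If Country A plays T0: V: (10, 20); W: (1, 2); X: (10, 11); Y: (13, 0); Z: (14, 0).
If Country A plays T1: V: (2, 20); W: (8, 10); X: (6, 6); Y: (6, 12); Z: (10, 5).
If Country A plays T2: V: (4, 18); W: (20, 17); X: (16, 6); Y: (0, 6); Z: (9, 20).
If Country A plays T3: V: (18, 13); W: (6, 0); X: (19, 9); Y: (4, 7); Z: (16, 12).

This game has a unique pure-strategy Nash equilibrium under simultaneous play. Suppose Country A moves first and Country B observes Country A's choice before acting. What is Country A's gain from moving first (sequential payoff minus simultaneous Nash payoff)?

Backward induction with Country A moving first.
- T0: Country B compares 20, 2, 11, 0, 0 and picks V; Country A would get 10.
- T1: Country B compares 20, 10, 6, 12, 5 and picks V; Country A would get 2.
- T2: Country B compares 18, 17, 6, 6, 20 and picks Z; Country A would get 9.
- T3: Country B compares 13, 0, 9, 7, 12 and picks V; Country A would get 18.
Maximizing over 10, 2, 9, 18, Country A chooses T3. Subgame-perfect outcome: (T3, V) with payoffs (18, 13).
Under simultaneous play:
Country A's best replies: V→T3; W→T2; X→T3; Y→T0; Z→T3.
Country B's best replies: T0→V; T1→V; T2→Z; T3→V.
The unique mutual best reply is (T3, V), giving (18, 13).
Country A's commitment gain: 18 − 18 = 0.

0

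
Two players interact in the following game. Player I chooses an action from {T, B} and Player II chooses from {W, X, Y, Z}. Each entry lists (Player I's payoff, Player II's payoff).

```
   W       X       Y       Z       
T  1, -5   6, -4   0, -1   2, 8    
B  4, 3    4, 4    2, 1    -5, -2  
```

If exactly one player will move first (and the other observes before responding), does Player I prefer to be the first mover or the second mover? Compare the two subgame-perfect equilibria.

If Player I leads: Player II's best replies are T→Z, B→X; Player I's induced payoffs 2, 4; outcome (B, X), payoffs (4, 4).
If Player II leads: Player I's best replies are W→B, X→T, Y→B, Z→T; Player II's induced payoffs 3, -4, 1, 8; outcome (T, Z), payoffs (2, 8).
Player I gets 4 moving first and 2 moving second, so Player I prefers to move first.

first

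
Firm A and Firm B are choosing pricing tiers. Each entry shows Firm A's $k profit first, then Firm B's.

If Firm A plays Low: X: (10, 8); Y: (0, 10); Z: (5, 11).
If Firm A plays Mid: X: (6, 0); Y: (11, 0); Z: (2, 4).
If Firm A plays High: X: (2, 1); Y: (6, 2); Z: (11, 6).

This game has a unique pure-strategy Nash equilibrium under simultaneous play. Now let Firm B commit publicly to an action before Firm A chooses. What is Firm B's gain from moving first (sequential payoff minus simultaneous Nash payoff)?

2

Solve by backward induction (Firm B leads).
- X → Firm A plays Low (best of 10, 6, 2); Firm B gets 8.
- Y → Firm A plays Mid (best of 0, 11, 6); Firm B gets 0.
- Z → Firm A plays High (best of 5, 2, 11); Firm B gets 6.
Maximizing over 8, 0, 6, Firm B chooses X. Subgame-perfect outcome: (Low, X) with payoffs (10, 8).
Under simultaneous play:
Firm A's best replies: X→Low; Y→Mid; Z→High.
Firm B's best replies: Low→Z; Mid→Z; High→Z.
The unique mutual best reply is (High, Z), giving (11, 6).
Firm B's commitment gain: 8 − 6 = 2.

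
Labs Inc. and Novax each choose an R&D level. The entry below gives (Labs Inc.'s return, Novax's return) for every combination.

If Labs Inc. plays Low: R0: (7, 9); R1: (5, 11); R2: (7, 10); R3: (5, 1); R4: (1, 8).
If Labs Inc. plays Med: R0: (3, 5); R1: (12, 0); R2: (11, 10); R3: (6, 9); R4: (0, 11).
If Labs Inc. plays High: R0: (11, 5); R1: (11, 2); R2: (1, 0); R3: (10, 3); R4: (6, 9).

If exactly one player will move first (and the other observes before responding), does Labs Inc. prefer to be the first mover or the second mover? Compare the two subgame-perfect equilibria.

second

If Labs Inc. leads: Novax's best replies are Low→R1, Med→R4, High→R4; Labs Inc.'s induced payoffs 5, 0, 6; outcome (High, R4), payoffs (6, 9).
If Novax leads: Labs Inc.'s best replies are R0→High, R1→Med, R2→Med, R3→High, R4→High; Novax's induced payoffs 5, 0, 10, 3, 9; outcome (Med, R2), payoffs (11, 10).
Labs Inc. gets 6 moving first and 11 moving second, so Labs Inc. prefers to move second.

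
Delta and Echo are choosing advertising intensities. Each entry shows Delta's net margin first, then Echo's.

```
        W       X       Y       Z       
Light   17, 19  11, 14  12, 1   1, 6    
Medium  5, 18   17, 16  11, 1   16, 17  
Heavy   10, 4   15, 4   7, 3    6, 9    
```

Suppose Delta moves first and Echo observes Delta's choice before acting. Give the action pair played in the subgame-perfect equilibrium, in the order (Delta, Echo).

Echo best-responds to each possible Delta move:
- Light: BR = W, leader payoff 17.
- Medium: BR = W, leader payoff 5.
- Heavy: BR = Z, leader payoff 6.
Delta's induced payoffs are 17, 5, 6, so Delta commits to Light. Subgame-perfect outcome: (Light, W) with payoffs (17, 19).

(Light, W)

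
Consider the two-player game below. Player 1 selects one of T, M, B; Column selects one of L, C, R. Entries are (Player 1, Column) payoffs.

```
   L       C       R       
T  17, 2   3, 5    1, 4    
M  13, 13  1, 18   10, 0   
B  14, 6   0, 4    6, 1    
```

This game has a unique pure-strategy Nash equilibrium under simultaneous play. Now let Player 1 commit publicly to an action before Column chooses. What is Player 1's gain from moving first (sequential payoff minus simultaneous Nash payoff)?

Solve by backward induction (Player 1 leads).
- T → Column plays C (best of 2, 5, 4); Player 1 gets 3.
- M → Column plays C (best of 13, 18, 0); Player 1 gets 1.
- B → Column plays L (best of 6, 4, 1); Player 1 gets 14.
Maximizing over 3, 1, 14, Player 1 chooses B. Subgame-perfect outcome: (B, L) with payoffs (14, 6).
Now find the simultaneous Nash equilibrium.
Player 1's best replies: L→T; C→T; R→M.
Column's best replies: T→C; M→C; B→L.
The unique mutual best reply is (T, C), giving (3, 5).
Player 1's commitment gain: 14 − 3 = 11.

11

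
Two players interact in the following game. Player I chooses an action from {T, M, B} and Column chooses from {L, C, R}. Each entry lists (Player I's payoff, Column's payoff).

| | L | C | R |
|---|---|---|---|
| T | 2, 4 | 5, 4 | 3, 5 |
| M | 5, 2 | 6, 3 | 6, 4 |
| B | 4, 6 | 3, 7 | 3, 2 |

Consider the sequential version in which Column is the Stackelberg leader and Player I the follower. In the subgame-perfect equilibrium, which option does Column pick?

R

Solve by backward induction (Column leads).
- L: BR = M, leader payoff 2.
- C: BR = M, leader payoff 3.
- R: BR = M, leader payoff 4.
Maximizing over 2, 3, 4, Column chooses R. Subgame-perfect outcome: (M, R) with payoffs (6, 4).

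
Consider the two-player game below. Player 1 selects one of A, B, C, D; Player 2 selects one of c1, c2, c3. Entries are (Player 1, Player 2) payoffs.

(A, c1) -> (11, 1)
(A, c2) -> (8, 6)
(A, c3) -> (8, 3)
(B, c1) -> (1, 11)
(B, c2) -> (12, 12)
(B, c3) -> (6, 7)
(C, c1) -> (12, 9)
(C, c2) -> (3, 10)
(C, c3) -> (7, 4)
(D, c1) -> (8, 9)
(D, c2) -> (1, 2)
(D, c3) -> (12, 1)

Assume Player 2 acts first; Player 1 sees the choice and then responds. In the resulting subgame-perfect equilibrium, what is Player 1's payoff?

Work backward from Player 1's decision.
- c1: BR = C, leader payoff 9.
- c2: BR = B, leader payoff 12.
- c3: BR = D, leader payoff 1.
Among 9, 12, 1, the best is 12 at c2. Subgame-perfect outcome: (B, c2) with payoffs (12, 12).

12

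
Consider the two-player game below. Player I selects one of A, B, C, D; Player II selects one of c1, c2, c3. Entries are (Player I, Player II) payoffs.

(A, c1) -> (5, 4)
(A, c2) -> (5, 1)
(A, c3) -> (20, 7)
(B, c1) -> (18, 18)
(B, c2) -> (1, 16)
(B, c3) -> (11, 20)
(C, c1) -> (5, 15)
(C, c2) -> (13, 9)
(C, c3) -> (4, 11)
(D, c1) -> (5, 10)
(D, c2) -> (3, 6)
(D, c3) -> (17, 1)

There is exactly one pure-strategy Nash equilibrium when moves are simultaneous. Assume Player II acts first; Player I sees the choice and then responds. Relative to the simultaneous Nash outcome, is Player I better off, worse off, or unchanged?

worse off

Solve by backward induction (Player II leads).
- c1: BR = B, leader payoff 18.
- c2: BR = C, leader payoff 9.
- c3: BR = A, leader payoff 7.
Among 18, 9, 7, the best is 18 at c1. Subgame-perfect outcome: (B, c1) with payoffs (18, 18).
Under simultaneous play:
Player I's best replies: c1→B; c2→C; c3→A.
Player II's best replies: A→c3; B→c3; C→c1; D→c1.
The unique mutual best reply is (A, c3), giving (20, 7).
Player I earns 18 sequentially versus 20 at the Nash outcome: worse off.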